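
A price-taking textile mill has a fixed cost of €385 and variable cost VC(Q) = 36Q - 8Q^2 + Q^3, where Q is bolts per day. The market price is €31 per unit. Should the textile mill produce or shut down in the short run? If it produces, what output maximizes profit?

Produce at Q = 5

From TC, MC = TC'(Q) = 36 - 16Q + 3Q^2 and AVC = VC/Q = 36 - 8Q + Q^2.
The AVC parabola has its vertex at Q = 8/2 = 4, where AVC = 36 - 8·4 + 4^2 = €20.
P = €31 exceeds min AVC = €20, so the firm stays open.
Set P = MC: 31 = 36 - 16Q + 3Q^2 → 5 - 16Q + 3Q^2 = 0. The roots are Q = 1/3 and Q = 5; the profit-maximizing output is on the rising part of MC, so Q* = 5.
Check: AVC at Q = 5 is €21 ≤ P, so revenue covers variable cost.
Profit = P·Q − TC = 31·5 − 490 = -€335, a loss, but smaller than the €385 fixed cost the firm would lose by shutting down.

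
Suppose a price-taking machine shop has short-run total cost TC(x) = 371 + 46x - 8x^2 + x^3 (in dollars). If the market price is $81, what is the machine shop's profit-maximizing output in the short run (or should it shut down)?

Variable cost is VC = 46x - 8x^2 + x^3, so AVC = VC/x = 46 - 8x + x^2 and MC = dTC/dx = 46 - 16x + 3x^2.
AVC is minimized where dAVC/dx = -8 + 2x = 0, at x = 4; min AVC = 46 - 8·4 + 4^2 = $30.
Since P = $81 ≥ min AVC = $30, price covers variable cost and the firm should produce.
Solving P = MC: -35 - 16x + 3x^2 = 0 ⇒ x = -5/3 or 7. On the upward-sloping branch, x* = 7.
Check: AVC at x = 7 is $39 ≤ P, so revenue covers variable cost.
Profit = P·x − TC = 81·7 − 644 = -$77, a loss, but smaller than the $371 fixed cost the firm would lose by shutting down.

Produce at x = 7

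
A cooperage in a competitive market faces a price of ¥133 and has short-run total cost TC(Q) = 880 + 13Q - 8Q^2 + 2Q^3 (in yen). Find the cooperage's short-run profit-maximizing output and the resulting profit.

Profit = -¥304 at Q = 6

AVC = 13 - 8Q + 2Q^2 has its minimum ¥5 at Q = 2; price ¥133 clears that bar, so the firm operates.
MC = 13 - 16Q + 6Q^2. Setting P = MC and taking the root on the rising branch gives Q* = 6.
TR = 133·6 = 798. TC = 880 + 222 = 1102. Profit = 798 − 1102 = -¥304.
That loss of ¥304 beats the ¥880 the firm would lose by shutting down; producing recovers ¥576 of fixed cost.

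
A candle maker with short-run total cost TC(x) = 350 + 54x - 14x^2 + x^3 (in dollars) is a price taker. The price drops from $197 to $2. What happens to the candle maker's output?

MC = 54 - 28x + 3x^2; the shutdown threshold is min AVC = $5 (at x = 7).
At P = $197 ≥ min AVC, set P = MC on the rising branch: x = 13.
At P = $2 < min AVC = $5, price no longer covers variable cost at any output, so the firm shuts down: x = 0.

Output falls from 13 to 0 (the firm shuts down)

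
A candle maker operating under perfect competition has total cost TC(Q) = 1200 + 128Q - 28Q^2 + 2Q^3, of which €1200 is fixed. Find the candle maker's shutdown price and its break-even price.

Shutdown price = min AVC. AVC = 128 - 28Q + 2Q^2, with vertex at Q = 7 and minimum €30.
ATC = 1200/Q + 128 - 28Q + 2Q^2. Setting dATC/dQ = −1200/Q^2 − 28 + 4Q = 0 gives Q = 10 (since 4·10^3 − 28·10^2 = 1200).
min ATC = 1200/10 + 128 − 28·10 + 2·10^2 = €168. That is the break-even price.
For €30 ≤ P < €168 the firm produces at a loss; below €30 it shuts down.

Shutdown price = €30; break-even price = €168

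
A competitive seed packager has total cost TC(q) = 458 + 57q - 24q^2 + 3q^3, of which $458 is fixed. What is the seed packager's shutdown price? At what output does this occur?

Short-run supply begins at min AVC. From VC = 57q - 24q^2 + 3q^3, AVC = 57 - 24q + 3q^2.
At the minimum of AVC, MC = AVC. MC = 57 - 48q + 9q^2; setting MC = AVC gives 6q^2 - 24q = 0, so q = 4. min AVC = 9.
The firm shuts down for any P below $9.

$9 per unit, at q = 4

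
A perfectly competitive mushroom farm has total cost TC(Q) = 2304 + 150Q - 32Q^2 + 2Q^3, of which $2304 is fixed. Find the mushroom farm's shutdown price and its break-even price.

Shutdown price = $22; break-even price = $246

AVC = 150 - 32Q + 2Q^2; minimized at Q = 8, giving min AVC = $22. That is the shutdown price.
ATC = 2304/Q + 150 - 32Q + 2Q^2. Setting dATC/dQ = −2304/Q^2 − 32 + 4Q = 0 gives Q = 12 (since 4·12^3 − 32·12^2 = 2304).
min ATC = 2304/12 + 150 − 32·12 + 2·12^2 = $246. That is the break-even price.
For $22 ≤ P < $246 the firm produces at a loss; below $22 it shuts down.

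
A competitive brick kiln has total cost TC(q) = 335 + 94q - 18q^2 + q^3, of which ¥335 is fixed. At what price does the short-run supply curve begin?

¥13 per unit

The firm shuts down when price falls below the minimum of average variable cost. AVC = VC/q = 94 - 18q + q^2.
At the minimum of AVC, MC = AVC. MC = 94 - 36q + 3q^2; setting MC = AVC gives 2q^2 - 18q = 0, so q = 9. min AVC = 13.
The firm shuts down for any P below ¥13.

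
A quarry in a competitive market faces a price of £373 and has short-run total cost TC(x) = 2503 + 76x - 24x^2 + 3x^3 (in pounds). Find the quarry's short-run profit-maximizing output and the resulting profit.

AVC = 76 - 24x + 3x^2 has its minimum £28 at x = 4; price £373 clears that bar, so the firm operates.
MC = 76 - 48x + 9x^2. Setting P = MC and taking the root on the rising branch gives x* = 9.
TR = 373·9 = 3357. TC = 2503 + 927 = 3430. Profit = 3357 − 3430 = -£73.
That loss of £73 beats the £2503 the firm would lose by shutting down; producing recovers £2430 of fixed cost.

Profit = -£73 at x = 9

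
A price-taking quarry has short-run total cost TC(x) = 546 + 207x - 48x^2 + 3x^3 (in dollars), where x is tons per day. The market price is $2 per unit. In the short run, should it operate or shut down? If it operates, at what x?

Shut down

Strip out fixed cost: VC = 207x - 48x^2 + 3x^3. Then AVC = 207 - 48x + 3x^2 and MC = 207 - 96x + 9x^2.
AVC hits its minimum where MC = AVC, at x = 8, giving min AVC = 207 - 48·8 + 3·8^2 = $15.
P = $2 lies below min AVC = $15; no output level covers variable cost.
Best response: produce nothing and absorb the $546 fixed cost.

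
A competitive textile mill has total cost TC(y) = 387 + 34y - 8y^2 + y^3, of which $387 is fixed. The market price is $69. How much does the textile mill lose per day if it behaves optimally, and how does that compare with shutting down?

Profit = -$93 at y = 7

AVC = 34 - 8y + y^2; min AVC = $18 at y = 4. Since P = $69 ≥ min AVC, the firm produces.
With MC = 34 - 16y + 3y^2, P = MC on the upward-sloping part at y* = 7.
TR = 69·7 = 483. TC = 387 + 189 = 576. Profit = 483 − 576 = -$93.
That loss of $93 beats the $387 the firm would lose by shutting down; producing recovers $294 of fixed cost.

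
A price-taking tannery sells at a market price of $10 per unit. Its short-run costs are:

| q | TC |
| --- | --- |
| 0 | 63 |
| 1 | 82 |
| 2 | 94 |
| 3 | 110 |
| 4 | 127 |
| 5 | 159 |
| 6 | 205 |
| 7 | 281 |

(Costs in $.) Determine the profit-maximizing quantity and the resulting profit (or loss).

q = 0 (shut down); profit = -$63

Compute π = P·q − TC at each output: q=0: -63; q=1: -72; q=2: -74; q=3: -80; q=4: -87; q=5: -109; q=6: -145; q=7: -211.
Profit is highest at q = 0. Equivalently, the lowest AVC in the table is 31/2 ≈ $15.50 at q = 2, and P = $10 falls below it — price never covers variable cost, so the firm shuts down and loses only its fixed cost.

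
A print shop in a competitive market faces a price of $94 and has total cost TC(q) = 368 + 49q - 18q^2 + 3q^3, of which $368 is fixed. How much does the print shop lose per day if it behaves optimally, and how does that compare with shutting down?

AVC = 49 - 18q + 3q^2; min AVC = $22 at q = 3. Since P = $94 ≥ min AVC, the firm produces.
With MC = 49 - 36q + 9q^2, P = MC on the upward-sloping part at q* = 5.
TR = 94·5 = 470. TC = 368 + 170 = 538. Profit = 470 − 538 = -$68.
Shutting down would mean losing the fixed cost of $368, so operating at a loss of $68 is better by $300.

Profit = -$68 at q = 5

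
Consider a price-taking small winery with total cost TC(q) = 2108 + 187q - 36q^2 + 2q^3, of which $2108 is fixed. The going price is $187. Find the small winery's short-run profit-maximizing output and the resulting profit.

AVC = 187 - 36q + 2q^2; min AVC = $25 at q = 9. Since P = $187 ≥ min AVC, the firm produces.
MC = 187 - 72q + 6q^2. Setting P = MC and taking the root on the rising branch gives q* = 12.
TR = 187·12 = 2244. TC = 2108 + 516 = 2624. Profit = 2244 − 2624 = -$380.
By producing, the firm covers all variable cost plus $1728 of fixed cost; shutting down would lose the full $2108.

Profit = -$380 at q = 12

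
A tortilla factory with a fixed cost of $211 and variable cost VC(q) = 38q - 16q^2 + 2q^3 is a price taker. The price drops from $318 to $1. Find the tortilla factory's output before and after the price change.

Output falls from 10 to 0 (the firm shuts down)

AVC = 38 - 16q + 2q^2, minimized at q = 4 where min AVC = $6. MC = 38 - 32q + 6q^2.
With P = $318 above the shutdown price, P = MC gives q = 10.
At P = $1 < min AVC = $6, price no longer covers variable cost at any output, so the firm shuts down: q = 0.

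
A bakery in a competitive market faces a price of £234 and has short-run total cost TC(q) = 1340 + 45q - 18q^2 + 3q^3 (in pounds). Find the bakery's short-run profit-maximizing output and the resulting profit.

AVC = 45 - 18q + 3q^2 has its minimum £18 at q = 3; price £234 clears that bar, so the firm operates.
With MC = 45 - 36q + 9q^2, P = MC on the upward-sloping part at q* = 7.
TR = 234·7 = 1638. TC = 1340 + 462 = 1802. Profit = 1638 − 1802 = -£164.
Shutting down would mean losing the fixed cost of £1340, so operating at a loss of £164 is better by £1176.

Profit = -£164 at q = 7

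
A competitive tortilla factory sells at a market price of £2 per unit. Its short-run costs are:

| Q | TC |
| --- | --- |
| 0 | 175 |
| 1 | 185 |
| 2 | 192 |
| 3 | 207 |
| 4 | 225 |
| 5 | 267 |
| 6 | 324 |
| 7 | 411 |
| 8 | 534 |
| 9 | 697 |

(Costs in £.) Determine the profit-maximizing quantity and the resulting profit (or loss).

Tabulate TR − TC: Q=0: -175; Q=1: -183; Q=2: -188; Q=3: -201; Q=4: -217; Q=5: -257; Q=6: -312; Q=7: -397; Q=8: -518; Q=9: -679.
Profit is highest at Q = 0. Equivalently, the lowest AVC in the table is 17/2 ≈ £8.50 at Q = 2, and P = £2 falls below it — price never covers variable cost, so the firm shuts down and loses only its fixed cost.

Q = 0 (shut down); profit = -£175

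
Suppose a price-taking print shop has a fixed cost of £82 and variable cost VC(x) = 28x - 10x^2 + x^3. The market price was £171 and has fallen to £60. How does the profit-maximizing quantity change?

AVC = 28 - 10x + x^2, minimized at x = 5 where min AVC = £3. MC = 28 - 20x + 3x^2.
With P = £171 above the shutdown price, P = MC gives x = 11.
At P = £60 ≥ min AVC, set P = MC: x = 8. The firm stays open but cuts output.

Output falls from 11 to 8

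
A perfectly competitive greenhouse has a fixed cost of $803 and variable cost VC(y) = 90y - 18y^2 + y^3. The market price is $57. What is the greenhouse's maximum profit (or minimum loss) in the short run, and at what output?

AVC = 90 - 18y + y^2; min AVC = $9 at y = 9. Since P = $57 ≥ min AVC, the firm produces.
MC = 90 - 36y + 3y^2. Setting P = MC and taking the root on the rising branch gives y* = 11.
TR = 57·11 = 627. TC = 803 + 143 = 946. Profit = 627 − 946 = -$319.
That loss of $319 beats the $803 the firm would lose by shutting down; producing recovers $484 of fixed cost.

Profit = -$319 at y = 11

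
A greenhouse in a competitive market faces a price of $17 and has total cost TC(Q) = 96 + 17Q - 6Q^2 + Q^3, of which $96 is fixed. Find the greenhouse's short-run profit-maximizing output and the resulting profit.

AVC = 17 - 6Q + Q^2; min AVC = $8 at Q = 3. Since P = $17 ≥ min AVC, the firm produces.
MC = 17 - 12Q + 3Q^2. Setting P = MC and taking the root on the rising branch gives Q* = 4.
TR = 17·4 = 68. TC = 96 + 36 = 132. Profit = 68 − 132 = -$64.
Shutting down would mean losing the fixed cost of $96, so operating at a loss of $64 is better by $32.

Profit = -$64 at Q = 4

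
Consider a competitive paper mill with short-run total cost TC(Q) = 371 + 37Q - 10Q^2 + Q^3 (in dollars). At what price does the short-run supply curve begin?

Short-run supply begins at min AVC. From VC = 37Q - 10Q^2 + Q^3, AVC = 37 - 10Q + Q^2.
At the minimum of AVC, MC = AVC. MC = 37 - 20Q + 3Q^2; setting MC = AVC gives 2Q^2 - 10Q = 0, so Q = 5. min AVC = 12.
For P < $12 the firm produces nothing.

$12 per unit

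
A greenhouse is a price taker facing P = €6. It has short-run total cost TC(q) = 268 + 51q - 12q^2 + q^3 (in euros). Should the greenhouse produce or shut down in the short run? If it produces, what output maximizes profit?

Shut down

Variable cost is VC = 51q - 12q^2 + q^3, so AVC = VC/q = 51 - 12q + q^2 and MC = dTC/dq = 51 - 24q + 3q^2.
AVC is minimized where dAVC/dq = -12 + 2q = 0, at q = 6; min AVC = 51 - 12·6 + 6^2 = €15.
P = €6 lies below min AVC = €15; no output level covers variable cost.
Shutting down limits the loss to fixed cost, €268.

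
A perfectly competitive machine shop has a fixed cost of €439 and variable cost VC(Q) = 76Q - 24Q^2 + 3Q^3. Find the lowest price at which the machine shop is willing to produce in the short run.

€28 per unit

The firm shuts down when price falls below the minimum of average variable cost. AVC = VC/Q = 76 - 24Q + 3Q^2.
dAVC/dQ = -24 + 6Q = 0 gives Q = 4. min AVC = 76 - 24·4 + 3·4^2 = 28.
So the shutdown price is €28.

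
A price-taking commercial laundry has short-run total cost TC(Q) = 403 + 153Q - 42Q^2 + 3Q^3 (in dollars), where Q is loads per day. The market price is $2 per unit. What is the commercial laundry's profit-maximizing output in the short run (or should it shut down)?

Variable cost is VC = 153Q - 42Q^2 + 3Q^3, so AVC = VC/Q = 153 - 42Q + 3Q^2 and MC = dTC/dQ = 153 - 84Q + 9Q^2.
AVC hits its minimum where MC = AVC, at Q = 7, giving min AVC = 153 - 42·7 + 3·7^2 = $6.
With P < min AVC ($2 < $6), every unit sold adds to the loss.
The firm minimizes its loss by shutting down and losing only its fixed cost of $403.

Shut down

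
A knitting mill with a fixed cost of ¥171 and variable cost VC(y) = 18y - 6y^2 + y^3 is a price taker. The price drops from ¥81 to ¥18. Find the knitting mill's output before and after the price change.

AVC = 18 - 6y + y^2, minimized at y = 3 where min AVC = ¥9. MC = 18 - 12y + 3y^2.
At P = ¥81 ≥ min AVC, set P = MC on the rising branch: y = 7.
At P = ¥18 ≥ min AVC, set P = MC: y = 4. The firm stays open but cuts output.

Output falls from 7 to 4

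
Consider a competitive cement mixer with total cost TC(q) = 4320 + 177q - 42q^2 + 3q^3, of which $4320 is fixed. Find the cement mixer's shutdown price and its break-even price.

Shutdown price = $30; break-even price = $465

AVC = 177 - 42q + 3q^2; minimized at q = 7, giving min AVC = $30. That is the shutdown price.
ATC = 4320/q + 177 - 42q + 3q^2. Setting dATC/dq = −4320/q^2 − 42 + 6q = 0 gives q = 12 (since 6·12^3 − 42·12^2 = 4320).
min ATC = 4320/12 + 177 − 42·12 + 3·12^2 = $465. That is the break-even price.
Between these two prices the firm operates at a loss; above $465 it earns a profit.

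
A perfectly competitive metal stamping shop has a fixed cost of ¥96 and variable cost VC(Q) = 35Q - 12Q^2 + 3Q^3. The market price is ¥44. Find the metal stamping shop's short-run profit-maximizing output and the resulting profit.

AVC = 35 - 12Q + 3Q^2; min AVC = ¥23 at Q = 2. Since P = ¥44 ≥ min AVC, the firm produces.
With MC = 35 - 24Q + 9Q^2, P = MC on the upward-sloping part at Q* = 3.
TR = 44·3 = 132. TC = 96 + 78 = 174. Profit = 132 − 174 = -¥42.
That loss of ¥42 beats the ¥96 the firm would lose by shutting down; producing recovers ¥54 of fixed cost.

Profit = -¥42 at Q = 3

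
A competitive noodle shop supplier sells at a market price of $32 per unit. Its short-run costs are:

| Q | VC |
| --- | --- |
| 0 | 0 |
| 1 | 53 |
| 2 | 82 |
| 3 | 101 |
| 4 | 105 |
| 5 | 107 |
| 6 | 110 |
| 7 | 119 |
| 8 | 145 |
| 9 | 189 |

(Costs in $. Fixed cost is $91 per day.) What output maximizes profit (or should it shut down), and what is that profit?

Q = 8; profit = $20

Compute π = P·Q − TC at each output: Q=0: -91; Q=1: -112; Q=2: -109; Q=3: -96; Q=4: -68; Q=5: -38; Q=6: -9; Q=7: 14; Q=8: 20; Q=9: 8.
Profit is maximized at Q = 8. AVC there is 145/8 = $18.12 ≤ P, so producing beats shutting down (which would give -$91).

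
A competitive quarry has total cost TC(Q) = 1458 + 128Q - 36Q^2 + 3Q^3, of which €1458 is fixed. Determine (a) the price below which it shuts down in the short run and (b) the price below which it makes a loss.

Shutdown price = €20; break-even price = €209

AVC = 128 - 36Q + 3Q^2; minimized at Q = 6, giving min AVC = €20. That is the shutdown price.
ATC = 1458/Q + 128 - 36Q + 3Q^2. Setting dATC/dQ = −1458/Q^2 − 36 + 6Q = 0 gives Q = 9 (since 6·9^3 − 36·9^2 = 1458).
min ATC = 1458/9 + 128 − 36·9 + 3·9^2 = €209. That is the break-even price.
Between these two prices the firm operates at a loss; above €209 it earns a profit.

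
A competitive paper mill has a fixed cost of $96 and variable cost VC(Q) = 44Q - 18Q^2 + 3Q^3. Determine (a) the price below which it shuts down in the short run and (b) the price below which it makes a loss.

Shutdown price = $17; break-even price = $44

AVC = 44 - 18Q + 3Q^2; minimized at Q = 3, giving min AVC = $17. That is the shutdown price.
ATC = 96/Q + 44 - 18Q + 3Q^2. Setting dATC/dQ = −96/Q^2 − 18 + 6Q = 0 gives Q = 4 (since 6·4^3 − 18·4^2 = 96).
min ATC = 96/4 + 44 − 18·4 + 3·4^2 = $44. That is the break-even price.
For $17 ≤ P < $44 the firm produces at a loss; below $17 it shuts down.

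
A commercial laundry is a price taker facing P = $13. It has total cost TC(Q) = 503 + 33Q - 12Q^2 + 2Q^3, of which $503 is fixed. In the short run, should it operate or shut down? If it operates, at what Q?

Variable cost is VC = 33Q - 12Q^2 + 2Q^3, so AVC = VC/Q = 33 - 12Q + 2Q^2 and MC = dTC/dQ = 33 - 24Q + 6Q^2.
AVC hits its minimum where MC = AVC, at Q = 3, giving min AVC = 33 - 12·3 + 2·3^2 = $15.
Since P = $13 < min AVC = $15, price fails to cover variable cost at any output.
Shutting down limits the loss to fixed cost, $503.

Shut down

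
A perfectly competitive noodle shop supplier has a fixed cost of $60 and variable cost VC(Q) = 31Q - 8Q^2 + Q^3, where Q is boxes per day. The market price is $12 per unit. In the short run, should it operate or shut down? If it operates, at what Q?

Shut down

Variable cost is VC = 31Q - 8Q^2 + Q^3, so AVC = VC/Q = 31 - 8Q + Q^2 and MC = dTC/dQ = 31 - 16Q + 3Q^2.
The AVC parabola has its vertex at Q = 8/2 = 4, where AVC = 31 - 8·4 + 4^2 = $15.
With P < min AVC ($12 < $15), every unit sold adds to the loss.
The firm minimizes its loss by shutting down and losing only its fixed cost of $60.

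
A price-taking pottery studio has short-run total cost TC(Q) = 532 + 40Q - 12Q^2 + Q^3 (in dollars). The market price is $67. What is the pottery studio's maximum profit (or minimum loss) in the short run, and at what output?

AVC = 40 - 12Q + Q^2; min AVC = $4 at Q = 6. Since P = $67 ≥ min AVC, the firm produces.
With MC = 40 - 24Q + 3Q^2, P = MC on the upward-sloping part at Q* = 9.
TR = 67·9 = 603. TC = 532 + 117 = 649. Profit = 603 − 649 = -$46.
That loss of $46 beats the $532 the firm would lose by shutting down; producing recovers $486 of fixed cost.

Profit = -$46 at Q = 9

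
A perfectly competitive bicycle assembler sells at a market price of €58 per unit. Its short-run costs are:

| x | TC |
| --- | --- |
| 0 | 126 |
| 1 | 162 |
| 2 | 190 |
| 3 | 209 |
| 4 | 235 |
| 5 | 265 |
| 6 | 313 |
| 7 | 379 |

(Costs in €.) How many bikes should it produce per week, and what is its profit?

Compute π = P·x − TC at each output: x=0: -126; x=1: -104; x=2: -74; x=3: -35; x=4: -3; x=5: 25; x=6: 35; x=7: 27.
Profit is maximized at x = 6. AVC there is 187/6 = €31.17 ≤ P, so producing beats shutting down (which would give -€126).

x = 6; profit = €35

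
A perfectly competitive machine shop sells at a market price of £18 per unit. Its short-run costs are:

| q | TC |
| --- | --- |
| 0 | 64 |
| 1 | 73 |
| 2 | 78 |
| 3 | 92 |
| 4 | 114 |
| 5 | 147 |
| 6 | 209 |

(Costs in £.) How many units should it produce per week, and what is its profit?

Compute π = P·q − TC at each output: q=0: -64; q=1: -55; q=2: -42; q=3: -38; q=4: -42; q=5: -57; q=6: -101.
Profit is maximized at q = 3. AVC there is 28/3 = £9.33 ≤ P, so producing beats shutting down (which would give -£64).

q = 3; profit = -£38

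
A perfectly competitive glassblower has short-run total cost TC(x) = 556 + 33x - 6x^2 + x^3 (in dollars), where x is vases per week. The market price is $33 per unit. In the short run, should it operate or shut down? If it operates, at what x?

Strip out fixed cost: VC = 33x - 6x^2 + x^3. Then AVC = 33 - 6x + x^2 and MC = 33 - 12x + 3x^2.
AVC is minimized where dAVC/dx = -6 + 2x = 0, at x = 3; min AVC = 33 - 6·3 + 3^2 = $24.
Because $33 ≥ $24, revenue can cover variable cost; the firm operates.
Set P = MC: 33 = 33 - 12x + 3x^2 → -12x + 3x^2 = 0. The roots are x = 0 and x = 4; the profit-maximizing output is on the rising part of MC, so x* = 4.
Check: AVC at x = 4 is $25 ≤ P, so revenue covers variable cost.
Profit = P·x − TC = 33·4 − 656 = -$524, a loss, but smaller than the $556 fixed cost the firm would lose by shutting down.

Produce at x = 4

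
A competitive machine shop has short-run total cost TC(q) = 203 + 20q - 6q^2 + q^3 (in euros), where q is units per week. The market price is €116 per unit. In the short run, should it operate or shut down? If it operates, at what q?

From TC, MC = TC'(q) = 20 - 12q + 3q^2 and AVC = VC/q = 20 - 6q + q^2.
AVC is minimized where dAVC/dq = -6 + 2q = 0, at q = 3; min AVC = 20 - 6·3 + 3^2 = €11.
Since P = €116 ≥ min AVC = €11, price covers variable cost and the firm should produce.
Set P = MC: 116 = 20 - 12q + 3q^2 → -96 - 12q + 3q^2 = 0. The roots are q = -4 and q = 8; the profit-maximizing output is on the rising part of MC, so q* = 8.
Check: AVC at q = 8 is €36 ≤ P, so revenue covers variable cost.
Profit = P·q − TC = 116·8 − 491 = €437.

Produce at q = 8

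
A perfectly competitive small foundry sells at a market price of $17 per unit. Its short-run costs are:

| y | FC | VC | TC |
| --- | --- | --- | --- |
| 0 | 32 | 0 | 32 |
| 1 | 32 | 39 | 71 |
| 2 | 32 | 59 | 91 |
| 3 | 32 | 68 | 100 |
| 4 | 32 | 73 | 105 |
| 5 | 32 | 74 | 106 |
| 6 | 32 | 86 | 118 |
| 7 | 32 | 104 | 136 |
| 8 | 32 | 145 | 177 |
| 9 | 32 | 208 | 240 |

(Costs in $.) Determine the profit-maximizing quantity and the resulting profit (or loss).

Compute π = P·y − TC at each output: y=0: -32; y=1: -54; y=2: -57; y=3: -49; y=4: -37; y=5: -21; y=6: -16; y=7: -17; y=8: -41; y=9: -87.
Profit is maximized at y = 6. AVC there is 86/6 = $14.33 ≤ P, so producing beats shutting down (which would give -$32).

y = 6; profit = -$16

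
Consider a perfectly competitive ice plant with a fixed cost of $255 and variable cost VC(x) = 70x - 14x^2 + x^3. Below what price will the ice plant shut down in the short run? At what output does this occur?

$21 per unit, at x = 7

Short-run supply begins at min AVC. From VC = 70x - 14x^2 + x^3, AVC = 70 - 14x + x^2.
dAVC/dx = -14 + 2x = 0 gives x = 7. min AVC = 70 - 14·7 + 7^2 = 21.
The firm shuts down for any P below $21.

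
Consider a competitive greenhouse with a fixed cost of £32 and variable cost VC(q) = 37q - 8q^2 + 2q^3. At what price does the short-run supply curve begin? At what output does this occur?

£29 per unit, at q = 2

The firm shuts down when price falls below the minimum of average variable cost. AVC = VC/q = 37 - 8q + 2q^2.
At the minimum of AVC, MC = AVC. MC = 37 - 16q + 6q^2; setting MC = AVC gives 4q^2 - 8q = 0, so q = 2. min AVC = 29.
The firm shuts down for any P below £29.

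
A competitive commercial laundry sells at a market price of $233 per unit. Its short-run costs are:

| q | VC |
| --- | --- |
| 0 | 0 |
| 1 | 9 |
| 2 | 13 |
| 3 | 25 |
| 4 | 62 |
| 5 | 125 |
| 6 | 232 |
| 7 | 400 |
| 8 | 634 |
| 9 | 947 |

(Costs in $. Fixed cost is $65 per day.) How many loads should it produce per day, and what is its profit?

Profit at each row (π = 233q − TC): q=0: -65; q=1: 159; q=2: 388; q=3: 609; q=4: 805; q=5: 975; q=6: 1101; q=7: 1166; q=8: 1165; q=9: 1085.
Profit is maximized at q = 7. AVC there is 400/7 = $57.14 ≤ P, so producing beats shutting down (which would give -$65).

q = 7; profit = $1166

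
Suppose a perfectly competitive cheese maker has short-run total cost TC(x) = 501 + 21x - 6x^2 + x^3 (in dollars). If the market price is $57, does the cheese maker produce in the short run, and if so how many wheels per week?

Variable cost is VC = 21x - 6x^2 + x^3, so AVC = VC/x = 21 - 6x + x^2 and MC = dTC/dx = 21 - 12x + 3x^2.
AVC hits its minimum where MC = AVC, at x = 3, giving min AVC = 21 - 6·3 + 3^2 = $12.
P = $57 exceeds min AVC = $12, so the firm stays open.
P = MC gives -36 - 12x + 3x^2 = 0, with roots -2 and 6. Take the larger (rising MC): x* = 6.
Check: AVC at x = 6 is $21 ≤ P, so revenue covers variable cost.
Profit = P·x − TC = 57·6 − 627 = -$285, a loss, but smaller than the $501 fixed cost the firm would lose by shutting down.

Produce at x = 6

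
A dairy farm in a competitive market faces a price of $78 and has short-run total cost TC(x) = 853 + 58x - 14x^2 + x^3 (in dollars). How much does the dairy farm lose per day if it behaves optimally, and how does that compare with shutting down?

Profit = -$253 at x = 10

AVC = 58 - 14x + x^2 has its minimum $9 at x = 7; price $78 clears that bar, so the firm operates.
MC = 58 - 28x + 3x^2. Setting P = MC and taking the root on the rising branch gives x* = 10.
TR = 78·10 = 780. TC = 853 + 180 = 1033. Profit = 780 − 1033 = -$253.
Shutting down would mean losing the fixed cost of $853, so operating at a loss of $253 is better by $600.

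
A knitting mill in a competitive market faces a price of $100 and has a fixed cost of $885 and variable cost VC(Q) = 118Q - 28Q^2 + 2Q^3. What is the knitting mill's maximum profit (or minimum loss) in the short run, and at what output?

AVC = 118 - 28Q + 2Q^2 has its minimum $20 at Q = 7; price $100 clears that bar, so the firm operates.
With MC = 118 - 56Q + 6Q^2, P = MC on the upward-sloping part at Q* = 9.
TR = 100·9 = 900. TC = 885 + 252 = 1137. Profit = 900 − 1137 = -$237.
By producing, the firm covers all variable cost plus $648 of fixed cost; shutting down would lose the full $885.

Profit = -$237 at Q = 9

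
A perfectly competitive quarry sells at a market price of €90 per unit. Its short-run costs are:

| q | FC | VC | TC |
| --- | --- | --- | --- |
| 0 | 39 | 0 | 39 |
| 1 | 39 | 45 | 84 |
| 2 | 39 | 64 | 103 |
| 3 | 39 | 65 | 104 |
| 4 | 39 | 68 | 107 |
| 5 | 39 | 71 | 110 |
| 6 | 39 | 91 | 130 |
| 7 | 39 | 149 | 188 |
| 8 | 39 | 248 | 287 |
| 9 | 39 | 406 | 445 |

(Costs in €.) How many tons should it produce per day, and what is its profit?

Compute π = P·q − TC at each output: q=0: -39; q=1: 6; q=2: 77; q=3: 166; q=4: 253; q=5: 340; q=6: 410; q=7: 442; q=8: 433; q=9: 365.
Profit is maximized at q = 7. AVC there is 149/7 = €21.29 ≤ P, so producing beats shutting down (which would give -€39).

q = 7; profit = €442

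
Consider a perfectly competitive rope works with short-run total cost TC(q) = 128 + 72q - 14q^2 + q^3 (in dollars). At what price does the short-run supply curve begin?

$23 per unit

The shutdown price is the minimum of AVC. VC = 72q - 14q^2 + q^3, so AVC = 72 - 14q + q^2.
At the minimum of AVC, MC = AVC. MC = 72 - 28q + 3q^2; setting MC = AVC gives 2q^2 - 14q = 0, so q = 7. min AVC = 23.
For P < $23 the firm produces nothing.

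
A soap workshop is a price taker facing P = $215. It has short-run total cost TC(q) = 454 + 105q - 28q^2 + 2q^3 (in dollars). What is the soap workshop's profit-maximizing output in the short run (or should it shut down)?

Produce at q = 11

Variable cost is VC = 105q - 28q^2 + 2q^3, so AVC = VC/q = 105 - 28q + 2q^2 and MC = dTC/dq = 105 - 56q + 6q^2.
The AVC parabola has its vertex at q = 28/4 = 7, where AVC = 105 - 28·7 + 2·7^2 = $7.
Because $215 ≥ $7, revenue can cover variable cost; the firm operates.
P = MC gives -110 - 56q + 6q^2 = 0, with roots -5/3 and 11. Take the larger (rising MC): q* = 11.
Check: AVC at q = 11 is $39 ≤ P, so revenue covers variable cost.
Profit = P·q − TC = 215·11 − 883 = $1482.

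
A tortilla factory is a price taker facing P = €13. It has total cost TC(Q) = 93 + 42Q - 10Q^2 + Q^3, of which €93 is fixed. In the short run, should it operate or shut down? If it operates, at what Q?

Variable cost is VC = 42Q - 10Q^2 + Q^3, so AVC = VC/Q = 42 - 10Q + Q^2 and MC = dTC/dQ = 42 - 20Q + 3Q^2.
The AVC parabola has its vertex at Q = 10/2 = 5, where AVC = 42 - 10·5 + 5^2 = €17.
P = €13 lies below min AVC = €17; no output level covers variable cost.
Shutting down limits the loss to fixed cost, €93.

Shut down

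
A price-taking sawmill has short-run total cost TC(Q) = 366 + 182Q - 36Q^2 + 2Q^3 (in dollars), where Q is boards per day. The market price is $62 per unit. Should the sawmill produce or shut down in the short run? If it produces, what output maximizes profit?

Produce at Q = 10

From TC, MC = TC'(Q) = 182 - 72Q + 6Q^2 and AVC = VC/Q = 182 - 36Q + 2Q^2.
AVC hits its minimum where MC = AVC, at Q = 9, giving min AVC = 182 - 36·9 + 2·9^2 = $20.
Since P = $62 ≥ min AVC = $20, price covers variable cost and the firm should produce.
Set P = MC: 62 = 182 - 72Q + 6Q^2 → 120 - 72Q + 6Q^2 = 0. The roots are Q = 2 and Q = 10; the profit-maximizing output is on the rising part of MC, so Q* = 10.
Check: AVC at Q = 10 is $22 ≤ P, so revenue covers variable cost.
Profit = P·Q − TC = 62·10 − 586 = $34.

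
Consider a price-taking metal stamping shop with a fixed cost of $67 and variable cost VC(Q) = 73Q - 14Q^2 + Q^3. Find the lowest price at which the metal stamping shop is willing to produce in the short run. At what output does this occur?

The shutdown price is the minimum of AVC. VC = 73Q - 14Q^2 + Q^3, so AVC = 73 - 14Q + Q^2.
At the minimum of AVC, MC = AVC. MC = 73 - 28Q + 3Q^2; setting MC = AVC gives 2Q^2 - 14Q = 0, so Q = 7. min AVC = 24.
For P < $24 the firm produces nothing.

$24 per unit, at Q = 7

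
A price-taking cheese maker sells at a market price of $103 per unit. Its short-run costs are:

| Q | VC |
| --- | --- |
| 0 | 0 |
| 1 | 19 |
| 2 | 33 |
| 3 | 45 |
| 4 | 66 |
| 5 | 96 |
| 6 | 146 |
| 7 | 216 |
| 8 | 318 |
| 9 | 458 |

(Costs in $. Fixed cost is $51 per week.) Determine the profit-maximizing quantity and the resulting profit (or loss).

Q = 8; profit = $455

Compute π = P·Q − TC at each output: Q=0: -51; Q=1: 33; Q=2: 122; Q=3: 213; Q=4: 295; Q=5: 368; Q=6: 421; Q=7: 454; Q=8: 455; Q=9: 418.
Profit is maximized at Q = 8. AVC there is 318/8 = $39.75 ≤ P, so producing beats shutting down (which would give -$51).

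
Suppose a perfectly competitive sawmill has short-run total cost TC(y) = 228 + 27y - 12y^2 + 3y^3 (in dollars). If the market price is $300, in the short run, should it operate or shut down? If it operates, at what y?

Produce at y = 7

From TC, MC = TC'(y) = 27 - 24y + 9y^2 and AVC = VC/y = 27 - 12y + 3y^2.
The AVC parabola has its vertex at y = 12/6 = 2, where AVC = 27 - 12·2 + 3·2^2 = $15.
Because $300 ≥ $15, revenue can cover variable cost; the firm operates.
Set P = MC: 300 = 27 - 24y + 9y^2 → -273 - 24y + 9y^2 = 0. The roots are y = -13/3 and y = 7; the profit-maximizing output is on the rising part of MC, so y* = 7.
Check: AVC at y = 7 is $90 ≤ P, so revenue covers variable cost.
Profit = P·y − TC = 300·7 − 858 = $1242.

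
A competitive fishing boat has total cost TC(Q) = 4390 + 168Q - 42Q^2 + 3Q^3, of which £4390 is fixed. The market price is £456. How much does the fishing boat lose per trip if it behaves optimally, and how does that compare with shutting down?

Profit = -£70 at Q = 12

AVC = 168 - 42Q + 3Q^2; min AVC = £21 at Q = 7. Since P = £456 ≥ min AVC, the firm produces.
With MC = 168 - 84Q + 9Q^2, P = MC on the upward-sloping part at Q* = 12.
TR = 456·12 = 5472. TC = 4390 + 1152 = 5542. Profit = 5472 − 5542 = -£70.
By producing, the firm covers all variable cost plus £4320 of fixed cost; shutting down would lose the full £4390.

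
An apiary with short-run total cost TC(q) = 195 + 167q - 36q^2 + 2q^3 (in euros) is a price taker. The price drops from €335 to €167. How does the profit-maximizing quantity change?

AVC = 167 - 36q + 2q^2, minimized at q = 9 where min AVC = €5. MC = 167 - 72q + 6q^2.
With P = €335 above the shutdown price, P = MC gives q = 14.
At P = €167 ≥ min AVC, set P = MC: q = 12. The firm stays open but cuts output.

Output falls from 14 to 12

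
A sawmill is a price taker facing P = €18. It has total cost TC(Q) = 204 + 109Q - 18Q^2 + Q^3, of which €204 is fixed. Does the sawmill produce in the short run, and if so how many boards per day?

Strip out fixed cost: VC = 109Q - 18Q^2 + Q^3. Then AVC = 109 - 18Q + Q^2 and MC = 109 - 36Q + 3Q^2.
AVC hits its minimum where MC = AVC, at Q = 9, giving min AVC = 109 - 18·9 + 9^2 = €28.
P = €18 lies below min AVC = €28; no output level covers variable cost.
Shutting down limits the loss to fixed cost, €204.

Shut down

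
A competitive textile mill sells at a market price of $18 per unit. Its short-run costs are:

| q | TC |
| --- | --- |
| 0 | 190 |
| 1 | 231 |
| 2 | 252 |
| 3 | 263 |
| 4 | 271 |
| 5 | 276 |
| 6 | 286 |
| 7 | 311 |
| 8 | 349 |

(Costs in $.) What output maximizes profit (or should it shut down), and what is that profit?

Compute π = P·q − TC at each output: q=0: -190; q=1: -213; q=2: -216; q=3: -209; q=4: -199; q=5: -186; q=6: -178; q=7: -185; q=8: -205.
Profit is maximized at q = 6. AVC there is 96/6 = $16 ≤ P, so producing beats shutting down (which would give -$190).

q = 6; profit = -$178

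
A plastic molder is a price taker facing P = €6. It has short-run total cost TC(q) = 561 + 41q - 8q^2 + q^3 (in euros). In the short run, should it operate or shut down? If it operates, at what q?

From TC, MC = TC'(q) = 41 - 16q + 3q^2 and AVC = VC/q = 41 - 8q + q^2.
AVC is minimized where dAVC/dq = -8 + 2q = 0, at q = 4; min AVC = 41 - 8·4 + 4^2 = €25.
With P < min AVC (€6 < €25), every unit sold adds to the loss.
Shutting down limits the loss to fixed cost, €561.

Shut down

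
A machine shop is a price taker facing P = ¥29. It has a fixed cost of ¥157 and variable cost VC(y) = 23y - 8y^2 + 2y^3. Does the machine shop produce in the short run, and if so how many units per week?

Variable cost is VC = 23y - 8y^2 + 2y^3, so AVC = VC/y = 23 - 8y + 2y^2 and MC = dTC/dy = 23 - 16y + 6y^2.
The AVC parabola has its vertex at y = 8/4 = 2, where AVC = 23 - 8·2 + 2·2^2 = ¥15.
Since P = ¥29 ≥ min AVC = ¥15, price covers variable cost and the firm should produce.
Set P = MC: 29 = 23 - 16y + 6y^2 → -6 - 16y + 6y^2 = 0. The roots are y = -1/3 and y = 3; the profit-maximizing output is on the rising part of MC, so y* = 3.
Check: AVC at y = 3 is ¥17 ≤ P, so revenue covers variable cost.
Profit = P·y − TC = 29·3 − 208 = -¥121, a loss, but smaller than the ¥157 fixed cost the firm would lose by shutting down.

Produce at y = 3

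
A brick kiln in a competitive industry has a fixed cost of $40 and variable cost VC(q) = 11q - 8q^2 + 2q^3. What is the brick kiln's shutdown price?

Short-run supply begins at min AVC. From VC = 11q - 8q^2 + 2q^3, AVC = 11 - 8q + 2q^2.
At the minimum of AVC, MC = AVC. MC = 11 - 16q + 6q^2; setting MC = AVC gives 4q^2 - 8q = 0, so q = 2. min AVC = 3.
So the shutdown price is $3.

$3 per unit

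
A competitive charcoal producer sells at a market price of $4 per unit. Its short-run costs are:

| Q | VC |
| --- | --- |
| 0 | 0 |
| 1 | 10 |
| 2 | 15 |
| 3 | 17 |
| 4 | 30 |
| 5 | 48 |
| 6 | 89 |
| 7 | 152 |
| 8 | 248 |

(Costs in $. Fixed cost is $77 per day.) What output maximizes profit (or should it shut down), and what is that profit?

Profit at each row (π = 4Q − TC): Q=0: -77; Q=1: -83; Q=2: -84; Q=3: -82; Q=4: -91; Q=5: -105; Q=6: -142; Q=7: -201; Q=8: -293.
Profit is highest at Q = 0. Equivalently, the lowest AVC in the table is 17/3 ≈ $5.67 at Q = 3, and P = $4 falls below it — price never covers variable cost, so the firm shuts down and loses only its fixed cost.

Q = 0 (shut down); profit = -$77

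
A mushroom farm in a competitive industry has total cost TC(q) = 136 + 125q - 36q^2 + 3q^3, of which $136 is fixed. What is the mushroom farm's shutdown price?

$17 per unit

The firm shuts down when price falls below the minimum of average variable cost. AVC = VC/q = 125 - 36q + 3q^2.
dAVC/dq = -36 + 6q = 0 gives q = 6. min AVC = 125 - 36·6 + 3·6^2 = 17.
For P < $17 the firm produces nothing.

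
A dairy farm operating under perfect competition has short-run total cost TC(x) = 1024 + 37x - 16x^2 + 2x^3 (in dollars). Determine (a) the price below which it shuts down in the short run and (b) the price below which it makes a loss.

Shutdown price = $5; break-even price = $165

AVC = 37 - 16x + 2x^2; minimized at x = 4, giving min AVC = $5. That is the shutdown price.
ATC = 1024/x + 37 - 16x + 2x^2. Setting dATC/dx = −1024/x^2 − 16 + 4x = 0 gives x = 8 (since 4·8^3 − 16·8^2 = 1024).
min ATC = 1024/8 + 37 − 16·8 + 2·8^2 = $165. That is the break-even price.
Between these two prices the firm operates at a loss; above $165 it earns a profit.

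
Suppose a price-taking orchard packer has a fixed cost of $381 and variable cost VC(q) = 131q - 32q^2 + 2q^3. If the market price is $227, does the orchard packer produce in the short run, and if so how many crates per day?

Strip out fixed cost: VC = 131q - 32q^2 + 2q^3. Then AVC = 131 - 32q + 2q^2 and MC = 131 - 64q + 6q^2.
AVC is minimized where dAVC/dq = -32 + 4q = 0, at q = 8; min AVC = 131 - 32·8 + 2·8^2 = $3.
P = $227 exceeds min AVC = $3, so the firm stays open.
P = MC gives -96 - 64q + 6q^2 = 0, with roots -4/3 and 12. Take the larger (rising MC): q* = 12.
Check: AVC at q = 12 is $35 ≤ P, so revenue covers variable cost.
Profit = P·q − TC = 227·12 − 801 = $1923.

Produce at q = 12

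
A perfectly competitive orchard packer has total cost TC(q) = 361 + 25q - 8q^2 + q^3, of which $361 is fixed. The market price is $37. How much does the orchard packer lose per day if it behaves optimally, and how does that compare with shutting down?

AVC = 25 - 8q + q^2 has its minimum $9 at q = 4; price $37 clears that bar, so the firm operates.
With MC = 25 - 16q + 3q^2, P = MC on the upward-sloping part at q* = 6.
TR = 37·6 = 222. TC = 361 + 78 = 439. Profit = 222 − 439 = -$217.
Shutting down would mean losing the fixed cost of $361, so operating at a loss of $217 is better by $144.

Profit = -$217 at q = 6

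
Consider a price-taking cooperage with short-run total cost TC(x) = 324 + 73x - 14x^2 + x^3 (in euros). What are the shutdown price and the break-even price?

Shutdown price = €24; break-even price = €64

Shutdown price = min AVC. AVC = 73 - 14x + x^2, with vertex at x = 7 and minimum €24.
ATC = 324/x + 73 - 14x + x^2. Setting dATC/dx = −324/x^2 − 14 + 2x = 0 gives x = 9 (since 2·9^3 − 14·9^2 = 324).
min ATC = 324/9 + 73 − 14·9 + 9^2 = €64. That is the break-even price.
Between these two prices the firm operates at a loss; above €64 it earns a profit.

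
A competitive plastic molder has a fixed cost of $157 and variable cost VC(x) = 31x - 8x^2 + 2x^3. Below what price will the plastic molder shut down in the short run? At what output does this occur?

$23 per unit, at x = 2

Short-run supply begins at min AVC. From VC = 31x - 8x^2 + 2x^3, AVC = 31 - 8x + 2x^2.
dAVC/dx = -8 + 4x = 0 gives x = 2. min AVC = 31 - 8·2 + 2·2^2 = 23.
The firm shuts down for any P below $23.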